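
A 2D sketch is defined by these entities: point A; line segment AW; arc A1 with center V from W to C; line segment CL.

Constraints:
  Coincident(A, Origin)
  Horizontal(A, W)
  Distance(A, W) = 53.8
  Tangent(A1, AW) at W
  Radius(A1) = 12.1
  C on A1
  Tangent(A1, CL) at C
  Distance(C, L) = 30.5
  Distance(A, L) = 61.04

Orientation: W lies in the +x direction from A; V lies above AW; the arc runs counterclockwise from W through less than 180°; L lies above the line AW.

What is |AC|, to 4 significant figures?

66.08

Checks: A = (0.00, 0.00) ✓; |VC| = 12.10 ✓; ∠(VC, CL) = 90.00° ✓; |CL| = 30.50 ✓; |AL| = 61.04 ✓.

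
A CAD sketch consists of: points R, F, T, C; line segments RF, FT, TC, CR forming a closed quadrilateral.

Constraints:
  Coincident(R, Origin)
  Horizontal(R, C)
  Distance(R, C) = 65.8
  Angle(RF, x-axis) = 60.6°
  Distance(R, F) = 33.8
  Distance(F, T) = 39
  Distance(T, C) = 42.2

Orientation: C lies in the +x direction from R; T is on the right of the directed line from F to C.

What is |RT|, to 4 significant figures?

26.03

R is at the origin; R and C share the same y with |RC| = 65.8 and C in +x, so C = (65.8, 0). RF runs at 60.6° with |RF| = 33.8, so F = (16.59, 29.45). T is determined by |FT| = 39.0 and |TC| = 42.2 together: it lies at the intersection of circle(F, 39.0) and circle(C, 42.2). With |FC| = 57.35, the foot of the radical line on FC is 26.41 from F and the perpendicular offset is √(39.0² − 26.41²) = 28.70. Taking the right-of-FC solution: T = (24.51, -8.740).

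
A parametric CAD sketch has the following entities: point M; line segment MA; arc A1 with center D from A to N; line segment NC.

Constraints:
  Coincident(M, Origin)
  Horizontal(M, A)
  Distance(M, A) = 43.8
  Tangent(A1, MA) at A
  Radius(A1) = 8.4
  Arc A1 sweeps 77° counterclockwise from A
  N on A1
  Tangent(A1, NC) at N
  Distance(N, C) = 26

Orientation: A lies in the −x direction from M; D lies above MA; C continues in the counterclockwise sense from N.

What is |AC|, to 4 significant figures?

34.80

M is at the origin; M and A share the same y with |MA| = 43.8 and A on the −x side, so A = (-43.80, 0.000). A1 meets MA tangentially, so DA is at right angles to MA, so D = A + (0, 8.4) = (-43.80, 8.400). On A1, A sits at bearing -90° from D; a 77° counterclockwise sweep puts N at bearing -13°, so N = D + 8.4·(cos -13°, sin -13°) = (-35.62, 6.510). A1 meets NC tangentially, so DN is at right angles to NC, so NC runs along (−sin -13°, cos -13°); with |NC| = 26.0, C = (-29.77, 31.84). Then |AC| = |C − A| = 34.80.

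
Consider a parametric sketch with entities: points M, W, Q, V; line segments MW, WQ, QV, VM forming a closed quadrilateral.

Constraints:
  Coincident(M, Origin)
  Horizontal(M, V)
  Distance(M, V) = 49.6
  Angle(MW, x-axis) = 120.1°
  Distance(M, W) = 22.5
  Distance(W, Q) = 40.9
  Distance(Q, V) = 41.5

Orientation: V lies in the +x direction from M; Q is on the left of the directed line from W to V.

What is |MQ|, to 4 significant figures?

43.72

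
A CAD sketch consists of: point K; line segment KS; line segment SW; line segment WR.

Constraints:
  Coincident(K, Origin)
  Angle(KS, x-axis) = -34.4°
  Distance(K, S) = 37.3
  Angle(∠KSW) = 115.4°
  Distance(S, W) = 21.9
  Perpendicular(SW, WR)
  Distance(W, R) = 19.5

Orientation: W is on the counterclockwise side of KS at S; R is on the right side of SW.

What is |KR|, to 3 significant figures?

65.3

K is at the origin; KS runs at -34.4° with length 37.3, so S = 37.3·(cos -34.4°, sin -34.4°) = (30.8, -21.1). ∠KSW = 115.4°, so SW runs at -34.4° + (180° − 115.4°) = 30.2° from the x-axis; with |SW| = 21.9, W = S + 21.9·(cos 30.2°, sin 30.2°) = (49.7, -10.1). SW is perpendicular to WR; with |WR| = 19.5 on the right of SW, R = W + 19.5·(0.503, -0.864) = (59.5, -26.9). Then |KR| = |R − K| = 65.3.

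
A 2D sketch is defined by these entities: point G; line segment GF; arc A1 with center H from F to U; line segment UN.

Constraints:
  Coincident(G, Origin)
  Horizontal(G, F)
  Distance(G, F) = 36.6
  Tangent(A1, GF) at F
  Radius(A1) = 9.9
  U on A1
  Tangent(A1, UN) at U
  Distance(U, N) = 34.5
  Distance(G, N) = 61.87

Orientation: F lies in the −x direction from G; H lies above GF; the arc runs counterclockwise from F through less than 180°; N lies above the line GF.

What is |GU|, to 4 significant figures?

30.98

Checks: |HU| = 9.900 ✓; ∠(HU, UN) = 90.00° ✓; |UN| = 34.50 ✓; |GN| = 61.87 ✓.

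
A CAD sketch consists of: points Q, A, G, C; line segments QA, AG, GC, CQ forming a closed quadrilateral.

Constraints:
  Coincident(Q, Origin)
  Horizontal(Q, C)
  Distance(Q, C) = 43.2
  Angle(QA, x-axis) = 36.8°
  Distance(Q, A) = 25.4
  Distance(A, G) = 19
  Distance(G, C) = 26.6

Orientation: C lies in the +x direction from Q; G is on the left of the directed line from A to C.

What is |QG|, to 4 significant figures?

44.38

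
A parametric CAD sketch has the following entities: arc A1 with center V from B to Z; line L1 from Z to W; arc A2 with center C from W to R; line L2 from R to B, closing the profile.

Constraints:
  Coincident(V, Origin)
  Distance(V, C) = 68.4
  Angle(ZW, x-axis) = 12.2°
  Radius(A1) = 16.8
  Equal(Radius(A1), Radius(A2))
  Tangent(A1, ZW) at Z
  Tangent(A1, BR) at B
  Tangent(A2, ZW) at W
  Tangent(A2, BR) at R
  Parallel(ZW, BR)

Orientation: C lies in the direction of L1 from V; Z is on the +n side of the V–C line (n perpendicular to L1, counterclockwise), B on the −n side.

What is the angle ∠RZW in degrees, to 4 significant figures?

26.16°

Tangency of A1 to both parallel lines with radius 16.8 puts Z and B at V ± 16.8·n: Z = (-3.550, 16.42), B = (3.550, -16.42). Equal radii place W and R the same way about C: W = C + 16.8·n = (63.30, 30.88), R = C − 16.8·n = (70.41, -1.966). Then cos ∠RZW = ZR·ZW / (|ZR||ZW|), giving 26.16°.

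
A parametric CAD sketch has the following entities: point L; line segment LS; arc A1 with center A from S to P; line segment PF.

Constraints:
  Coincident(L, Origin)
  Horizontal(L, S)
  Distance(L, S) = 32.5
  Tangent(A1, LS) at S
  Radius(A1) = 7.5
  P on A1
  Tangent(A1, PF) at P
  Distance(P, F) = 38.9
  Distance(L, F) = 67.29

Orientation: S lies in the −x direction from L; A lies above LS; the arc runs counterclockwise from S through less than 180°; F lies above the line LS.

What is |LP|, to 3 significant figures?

29.7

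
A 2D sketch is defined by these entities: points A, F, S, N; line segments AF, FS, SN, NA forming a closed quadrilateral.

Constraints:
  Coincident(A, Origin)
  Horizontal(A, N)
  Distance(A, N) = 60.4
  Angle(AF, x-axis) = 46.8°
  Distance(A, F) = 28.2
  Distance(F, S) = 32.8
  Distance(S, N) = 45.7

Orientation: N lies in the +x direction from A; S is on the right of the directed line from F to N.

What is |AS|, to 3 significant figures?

20.3

Checks: |FS| = 32.80 ✓; |SN| = 45.70 ✓.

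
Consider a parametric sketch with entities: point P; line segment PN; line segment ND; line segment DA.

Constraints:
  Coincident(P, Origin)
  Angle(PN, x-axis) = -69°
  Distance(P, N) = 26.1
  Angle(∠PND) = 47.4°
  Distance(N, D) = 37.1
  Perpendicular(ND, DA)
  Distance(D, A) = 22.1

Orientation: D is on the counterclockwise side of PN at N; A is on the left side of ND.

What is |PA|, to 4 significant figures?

19.65

P is at the origin; PN runs at -69.0° with length 26.1, so N = 26.1·(cos -69.0°, sin -69.0°) = (9.353, -24.37). ∠PND = 47.4°, so ND runs at -69.0° + (180° − 47.4°) = 63.60° from the x-axis; with |ND| = 37.1, D = N + 37.1·(cos 63.60°, sin 63.60°) = (25.85, 8.864). ND is perpendicular to DA; with |DA| = 22.1 on the left of ND, A = D + 22.1·(-0.8957, 0.4446) = (6.054, 18.69). Then |PA| = |A − P| = 19.65.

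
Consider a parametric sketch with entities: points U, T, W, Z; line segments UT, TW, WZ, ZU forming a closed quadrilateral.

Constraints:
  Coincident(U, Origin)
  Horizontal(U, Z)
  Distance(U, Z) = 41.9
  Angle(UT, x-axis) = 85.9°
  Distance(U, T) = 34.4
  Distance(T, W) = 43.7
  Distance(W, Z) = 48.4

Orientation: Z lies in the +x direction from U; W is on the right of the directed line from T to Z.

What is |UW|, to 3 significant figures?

10.3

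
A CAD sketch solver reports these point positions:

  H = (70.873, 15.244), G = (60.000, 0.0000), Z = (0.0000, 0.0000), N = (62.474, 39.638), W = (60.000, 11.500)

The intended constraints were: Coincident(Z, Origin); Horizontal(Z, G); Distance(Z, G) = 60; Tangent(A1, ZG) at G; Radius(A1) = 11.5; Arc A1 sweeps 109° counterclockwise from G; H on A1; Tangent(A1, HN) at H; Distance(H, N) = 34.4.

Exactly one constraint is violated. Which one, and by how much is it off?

Distance(H, N) = 34.4 — off by 8.60.

Z = (0.00, 0.00) ✓; Z.y = 0.00, G.y = 0.00 ✓; |ZG| = 60.00 ✓; ∠(WG, GZ) = 90.00° ✓; |WG| = 11.50 ✓; bearing(W→H) − bearing(W→G) = 109.0° ✓; |WH| = 11.50 ✓; ∠(WH, HN) = 90.00° ✓; |HN| = 25.80 ✗.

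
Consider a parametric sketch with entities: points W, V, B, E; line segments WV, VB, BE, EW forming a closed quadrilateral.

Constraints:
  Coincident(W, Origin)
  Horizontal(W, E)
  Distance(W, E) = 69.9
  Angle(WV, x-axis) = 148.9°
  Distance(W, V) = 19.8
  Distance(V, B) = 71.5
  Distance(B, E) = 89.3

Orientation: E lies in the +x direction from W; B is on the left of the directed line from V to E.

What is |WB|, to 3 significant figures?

74.8

Checks: |VB| = 71.50 ✓; |BE| = 89.30 ✓.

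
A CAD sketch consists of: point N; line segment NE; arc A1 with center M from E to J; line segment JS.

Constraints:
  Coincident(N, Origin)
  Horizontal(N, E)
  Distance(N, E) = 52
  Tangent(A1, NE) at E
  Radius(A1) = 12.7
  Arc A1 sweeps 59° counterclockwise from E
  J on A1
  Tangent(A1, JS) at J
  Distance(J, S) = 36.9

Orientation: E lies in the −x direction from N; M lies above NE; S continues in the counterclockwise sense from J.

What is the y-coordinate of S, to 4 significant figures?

37.79

N is at the origin; N and E share the same y with |NE| = 52.0 and E on the −x side, so E = (-52.00, 0.000). A1 meets NE tangentially, so ME is at right angles to NE, so M = E + (0, 12.7) = (-52.00, 12.70). On A1, E sits at bearing -90° from M; a 59° counterclockwise sweep puts J at bearing -31°, so J = M + 12.7·(cos -31°, sin -31°) = (-41.11, 6.159). Tangency of A1 to JS means the radius MJ is perpendicular to JS, so JS runs along (−sin -31°, cos -31°); with |JS| = 36.9, S = (-22.11, 37.79). So S.y = 37.79.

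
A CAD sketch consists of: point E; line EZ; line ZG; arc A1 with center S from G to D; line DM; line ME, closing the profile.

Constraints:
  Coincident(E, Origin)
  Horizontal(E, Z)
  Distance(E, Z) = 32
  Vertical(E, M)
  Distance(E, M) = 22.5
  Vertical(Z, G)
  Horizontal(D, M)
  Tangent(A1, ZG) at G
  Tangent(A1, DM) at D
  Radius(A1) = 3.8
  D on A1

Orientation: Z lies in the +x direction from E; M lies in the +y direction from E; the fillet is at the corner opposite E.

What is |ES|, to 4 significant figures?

33.84

E is at the origin; E and Z share the same y with |EZ| = 32.0 and Z on the +x side, so Z = (32.00, 0.000). EM is vertical with |EM| = 22.5 and M on the +y side, so M = (0.000, 22.50). The virtual corner opposite E is at (32.00, 22.50). The tangent condition forces SG to be normal to ZG and A1 meets DM tangentially, so SD is at right angles to DM, with radius 3.8, so the center S sits 3.8 in from both sides at S = (28.20, 18.70). Then |ES| = |S − E| = 33.84.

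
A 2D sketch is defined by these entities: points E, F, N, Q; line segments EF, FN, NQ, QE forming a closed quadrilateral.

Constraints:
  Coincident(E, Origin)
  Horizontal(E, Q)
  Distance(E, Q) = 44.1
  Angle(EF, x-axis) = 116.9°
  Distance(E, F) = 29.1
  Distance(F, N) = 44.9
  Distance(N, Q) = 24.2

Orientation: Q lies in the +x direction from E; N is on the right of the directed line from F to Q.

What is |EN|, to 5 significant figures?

20.642

Checks: |FN| = 44.90 ✓; |NQ| = 24.20 ✓.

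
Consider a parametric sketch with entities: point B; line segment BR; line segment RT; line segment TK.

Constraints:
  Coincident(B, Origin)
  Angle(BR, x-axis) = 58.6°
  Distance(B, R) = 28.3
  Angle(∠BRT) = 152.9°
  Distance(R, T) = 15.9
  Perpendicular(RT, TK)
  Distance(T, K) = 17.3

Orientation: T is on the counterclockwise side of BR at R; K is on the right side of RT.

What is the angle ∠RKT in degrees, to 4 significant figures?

42.59°

B is at the origin; BR runs at 58.6° with length 28.3, so R = 28.3·(cos 58.6°, sin 58.6°) = (14.74, 24.16). ∠BRT = 152.9°, so RT runs at 58.6° + (180° − 152.9°) = 85.70° from the x-axis; with |RT| = 15.9, T = R + 15.9·(cos 85.70°, sin 85.70°) = (15.94, 40.01). The perpendicularity gives TK at right angles to RT; with |TK| = 17.3 on the right of RT, K = T + 17.3·(0.9972, -0.07498) = (33.19, 38.71). Then cos ∠RKT = KR·KT / (|KR||KT|), giving 42.59°.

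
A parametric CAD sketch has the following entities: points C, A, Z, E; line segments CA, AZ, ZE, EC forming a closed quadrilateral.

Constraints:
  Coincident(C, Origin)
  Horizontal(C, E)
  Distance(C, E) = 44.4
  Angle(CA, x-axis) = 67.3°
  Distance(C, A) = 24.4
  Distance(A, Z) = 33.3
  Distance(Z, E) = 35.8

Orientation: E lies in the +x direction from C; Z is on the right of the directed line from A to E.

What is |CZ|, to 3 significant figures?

14.9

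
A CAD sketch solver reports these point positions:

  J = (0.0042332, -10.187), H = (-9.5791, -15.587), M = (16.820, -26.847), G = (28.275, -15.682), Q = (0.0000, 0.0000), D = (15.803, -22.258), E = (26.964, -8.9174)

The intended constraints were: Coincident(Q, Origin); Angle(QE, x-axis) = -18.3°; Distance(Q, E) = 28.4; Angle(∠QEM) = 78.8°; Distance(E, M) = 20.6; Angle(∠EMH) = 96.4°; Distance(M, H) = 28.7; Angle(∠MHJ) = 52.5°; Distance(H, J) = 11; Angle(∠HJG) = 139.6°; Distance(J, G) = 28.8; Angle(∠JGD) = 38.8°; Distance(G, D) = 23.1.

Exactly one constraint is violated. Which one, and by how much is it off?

Distance(G, D) = 23.1 — off by 9.00.

Q = (0.00, 0.00) ✓; QE at -18.30° ✓; |QE| = 28.40 ✓; ∠QEM = 78.80° ✓; |EM| = 20.60 ✓; ∠EMH = 96.40° ✓; |MH| = 28.70 ✓; ∠MHJ = 52.50° ✓; |HJ| = 11.00 ✓; ∠HJG = 139.6° ✓; |JG| = 28.80 ✓; ∠JGD = 38.80° ✓; |GD| = 14.10 ✗.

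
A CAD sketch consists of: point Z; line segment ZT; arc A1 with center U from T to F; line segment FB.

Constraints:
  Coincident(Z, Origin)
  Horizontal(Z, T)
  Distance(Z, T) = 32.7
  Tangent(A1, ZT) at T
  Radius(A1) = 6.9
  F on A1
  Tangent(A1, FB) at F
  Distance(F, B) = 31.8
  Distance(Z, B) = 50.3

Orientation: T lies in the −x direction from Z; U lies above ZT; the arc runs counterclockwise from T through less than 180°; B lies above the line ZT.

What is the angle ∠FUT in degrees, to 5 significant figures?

99.703°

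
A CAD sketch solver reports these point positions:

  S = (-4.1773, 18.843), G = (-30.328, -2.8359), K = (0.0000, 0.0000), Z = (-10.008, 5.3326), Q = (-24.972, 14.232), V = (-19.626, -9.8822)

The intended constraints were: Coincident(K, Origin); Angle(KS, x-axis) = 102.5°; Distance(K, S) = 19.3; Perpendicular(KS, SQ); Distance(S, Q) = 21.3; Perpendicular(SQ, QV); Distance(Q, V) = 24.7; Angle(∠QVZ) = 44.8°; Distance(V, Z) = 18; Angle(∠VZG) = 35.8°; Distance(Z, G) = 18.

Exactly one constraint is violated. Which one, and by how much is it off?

Distance(Z, G) = 18 — off by 3.90.

K = (0.00, 0.00) ✓; KS at 102.5° ✓; |KS| = 19.30 ✓; ∠(KS, SQ) = 90.00° ✓; |SQ| = 21.30 ✓; ∠(SQ, QV) = 90.00° ✓; |QV| = 24.70 ✓; ∠QVZ = 44.80° ✓; |VZ| = 18.00 ✓; ∠VZG = 35.80° ✓; |ZG| = 21.90 ✗.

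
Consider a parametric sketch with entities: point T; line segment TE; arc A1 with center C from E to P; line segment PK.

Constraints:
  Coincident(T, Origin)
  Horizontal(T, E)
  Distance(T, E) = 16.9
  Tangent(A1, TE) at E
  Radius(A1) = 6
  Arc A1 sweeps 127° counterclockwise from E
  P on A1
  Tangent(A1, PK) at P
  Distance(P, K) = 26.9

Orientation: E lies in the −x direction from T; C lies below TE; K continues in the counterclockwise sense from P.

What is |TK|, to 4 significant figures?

31.58

On A1, E sits at bearing 90° from C; a 127° counterclockwise sweep puts P at bearing 217°, so P = C + 6.0·(cos 217°, sin 217°) = (-21.69, -9.611). Since A1 is tangent to PK there, CP ⟂ PK, so PK runs along (−sin 217°, cos 217°); with |PK| = 26.9, K = (-5.503, -31.09). Then |TK| = |K − T| = 31.58.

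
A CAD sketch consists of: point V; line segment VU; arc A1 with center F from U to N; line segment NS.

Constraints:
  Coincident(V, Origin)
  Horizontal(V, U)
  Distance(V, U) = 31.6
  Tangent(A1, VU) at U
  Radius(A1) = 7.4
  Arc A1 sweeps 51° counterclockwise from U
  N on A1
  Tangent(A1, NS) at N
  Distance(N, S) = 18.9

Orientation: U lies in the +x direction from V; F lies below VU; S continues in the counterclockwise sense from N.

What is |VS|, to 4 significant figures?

22.33

V is at the origin; VU is horizontal with |VU| = 31.6 and U on the +x side, so U = (31.60, 0.000). Tangency of A1 to VU means the radius FU is perpendicular to VU, so F = U + (0, -7.4) = (31.60, -7.400). On A1, U sits at bearing 90° from F; a 51° counterclockwise sweep puts N at bearing 141°, so N = F + 7.4·(cos 141°, sin 141°) = (25.85, -2.743). The tangent condition forces FN to be normal to NS, so NS runs along (−sin 141°, cos 141°); with |NS| = 18.9, S = (13.95, -17.43). Then |VS| = |S − V| = 22.33.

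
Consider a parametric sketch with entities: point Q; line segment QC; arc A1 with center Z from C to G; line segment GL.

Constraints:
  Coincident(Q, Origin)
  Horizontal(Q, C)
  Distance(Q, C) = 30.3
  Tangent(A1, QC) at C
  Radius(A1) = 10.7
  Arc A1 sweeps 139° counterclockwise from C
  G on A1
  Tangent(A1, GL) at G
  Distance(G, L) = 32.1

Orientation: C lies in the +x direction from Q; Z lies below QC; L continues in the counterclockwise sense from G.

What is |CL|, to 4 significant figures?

43.39

On A1, C sits at bearing 90° from Z; a 139° counterclockwise sweep puts G at bearing 229°, so G = Z + 10.7·(cos 229°, sin 229°) = (23.28, -18.78). The tangent condition forces ZG to be normal to GL, so GL runs along (−sin 229°, cos 229°); with |GL| = 32.1, L = (47.51, -39.83). Then |CL| = |L − C| = 43.39.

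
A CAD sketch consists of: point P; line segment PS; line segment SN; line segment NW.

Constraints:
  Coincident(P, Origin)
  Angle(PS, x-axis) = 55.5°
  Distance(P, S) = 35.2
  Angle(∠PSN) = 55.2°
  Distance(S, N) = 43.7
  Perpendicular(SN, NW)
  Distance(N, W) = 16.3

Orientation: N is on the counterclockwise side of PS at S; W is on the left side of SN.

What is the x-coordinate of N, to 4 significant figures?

-23.76

P is at the origin; PS runs at 55.5° with length 35.2, so S = 35.2·(cos 55.5°, sin 55.5°) = (19.94, 29.01). ∠PSN = 55.2°, so SN runs at 55.5° + (180° − 55.2°) = 180.3° from the x-axis; with |SN| = 43.7, N = S + 43.7·(cos 180.3°, sin 180.3°) = (-23.76, 28.78). So N.x = -23.76.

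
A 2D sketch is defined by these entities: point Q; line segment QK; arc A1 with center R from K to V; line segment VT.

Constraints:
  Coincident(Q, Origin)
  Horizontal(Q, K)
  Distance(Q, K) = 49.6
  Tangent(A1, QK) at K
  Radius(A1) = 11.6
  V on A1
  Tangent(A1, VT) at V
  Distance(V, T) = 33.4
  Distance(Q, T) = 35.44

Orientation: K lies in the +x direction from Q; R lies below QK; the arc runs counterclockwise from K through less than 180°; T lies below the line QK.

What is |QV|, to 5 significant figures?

40.920

Checks: ∠(RK, KQ) = 90.00° ✓; |RV| = 11.60 ✓; ∠(RV, VT) = 90.00° ✓; |VT| = 33.40 ✓; |QT| = 35.44 ✓.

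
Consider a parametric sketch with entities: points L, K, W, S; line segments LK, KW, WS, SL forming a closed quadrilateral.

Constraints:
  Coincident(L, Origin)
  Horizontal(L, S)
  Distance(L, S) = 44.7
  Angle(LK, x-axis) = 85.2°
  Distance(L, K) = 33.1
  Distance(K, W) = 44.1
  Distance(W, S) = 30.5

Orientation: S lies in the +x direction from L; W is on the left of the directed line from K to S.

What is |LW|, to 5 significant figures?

55.818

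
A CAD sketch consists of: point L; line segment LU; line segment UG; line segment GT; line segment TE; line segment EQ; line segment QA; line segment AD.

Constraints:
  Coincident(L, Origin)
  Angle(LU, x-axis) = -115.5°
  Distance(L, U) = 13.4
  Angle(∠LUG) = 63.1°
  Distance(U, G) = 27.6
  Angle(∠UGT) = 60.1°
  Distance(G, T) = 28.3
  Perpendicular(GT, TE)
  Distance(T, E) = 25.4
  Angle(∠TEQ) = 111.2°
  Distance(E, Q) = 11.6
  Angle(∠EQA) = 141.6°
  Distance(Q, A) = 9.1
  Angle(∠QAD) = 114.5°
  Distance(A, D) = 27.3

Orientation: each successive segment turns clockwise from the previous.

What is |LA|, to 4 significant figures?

18.78

∠TEQ = 111.2° gives EQ at -151.1° from the x-axis; with |EQ| = 11.6, Q = (-1.316, -17.21). ∠EQA = 141.6° gives QA at 170.5° from the x-axis; with |QA| = 9.1, A = (-10.29, -15.71). Then |LA| = |A − L| = 18.78.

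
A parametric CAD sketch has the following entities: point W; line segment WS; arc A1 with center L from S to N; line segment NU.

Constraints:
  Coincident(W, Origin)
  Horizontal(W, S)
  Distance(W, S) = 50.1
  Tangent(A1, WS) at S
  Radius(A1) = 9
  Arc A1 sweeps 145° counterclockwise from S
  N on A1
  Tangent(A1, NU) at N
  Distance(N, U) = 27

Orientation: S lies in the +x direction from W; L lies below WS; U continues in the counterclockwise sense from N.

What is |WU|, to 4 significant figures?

74.24

On A1, S sits at bearing 90° from L; a 145° counterclockwise sweep puts N at bearing 235°, so N = L + 9.0·(cos 235°, sin 235°) = (44.94, -16.37). The tangent condition forces LN to be normal to NU, so NU runs along (−sin 235°, cos 235°); with |NU| = 27.0, U = (67.05, -31.86). Then |WU| = |U − W| = 74.24.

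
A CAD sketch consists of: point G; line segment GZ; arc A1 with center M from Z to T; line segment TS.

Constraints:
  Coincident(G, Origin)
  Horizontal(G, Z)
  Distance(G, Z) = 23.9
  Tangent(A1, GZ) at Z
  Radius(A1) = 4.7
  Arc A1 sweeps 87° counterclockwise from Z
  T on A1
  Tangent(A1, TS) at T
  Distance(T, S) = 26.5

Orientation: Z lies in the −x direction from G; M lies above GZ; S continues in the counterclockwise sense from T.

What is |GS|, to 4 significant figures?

35.69

On A1, Z sits at bearing -90° from M; an 87° counterclockwise sweep puts T at bearing -3°, so T = M + 4.7·(cos -3°, sin -3°) = (-19.21, 4.454). Since A1 is tangent to TS there, MT ⟂ TS, so TS runs along (−sin -3°, cos -3°); with |TS| = 26.5, S = (-17.82, 30.92). Then |GS| = |S − G| = 35.69.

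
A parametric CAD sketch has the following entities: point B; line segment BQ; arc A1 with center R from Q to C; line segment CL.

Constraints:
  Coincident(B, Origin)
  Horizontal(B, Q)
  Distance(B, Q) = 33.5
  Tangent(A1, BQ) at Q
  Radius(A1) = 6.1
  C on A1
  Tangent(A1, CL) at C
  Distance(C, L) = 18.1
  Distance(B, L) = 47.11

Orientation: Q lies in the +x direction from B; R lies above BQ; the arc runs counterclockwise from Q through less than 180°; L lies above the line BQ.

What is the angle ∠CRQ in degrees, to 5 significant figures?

86.644°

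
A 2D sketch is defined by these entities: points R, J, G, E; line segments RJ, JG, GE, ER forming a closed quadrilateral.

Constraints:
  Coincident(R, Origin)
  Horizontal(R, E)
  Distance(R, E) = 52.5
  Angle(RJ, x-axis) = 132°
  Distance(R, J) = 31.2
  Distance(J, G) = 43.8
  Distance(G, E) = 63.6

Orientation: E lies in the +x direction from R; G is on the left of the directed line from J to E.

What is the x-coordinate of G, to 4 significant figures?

13.54

R is at the origin; R and E share the same y with |RE| = 52.5 and E in +x, so E = (52.5, 0). RJ runs at 132.0° with |RJ| = 31.2, so J = (-20.88, 23.19). G is determined by |JG| = 43.8 and |GE| = 63.6 together: it lies at the intersection of circle(J, 43.8) and circle(E, 63.6). With |JE| = 76.95, the foot of the radical line on JE is 24.66 from J and the perpendicular offset is √(43.8² − 24.66²) = 36.20. Taking the left-of-JE solution: G = (13.54, 50.27).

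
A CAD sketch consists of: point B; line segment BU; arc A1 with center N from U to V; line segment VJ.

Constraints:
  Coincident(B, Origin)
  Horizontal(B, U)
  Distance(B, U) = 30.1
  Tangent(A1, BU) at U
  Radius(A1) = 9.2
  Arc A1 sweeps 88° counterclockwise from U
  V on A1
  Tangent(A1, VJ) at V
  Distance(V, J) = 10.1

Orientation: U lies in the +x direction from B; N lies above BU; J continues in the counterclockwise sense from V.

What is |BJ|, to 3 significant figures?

44.0

On A1, U sits at bearing -90° from N; an 88° counterclockwise sweep puts V at bearing -2°, so V = N + 9.2·(cos -2°, sin -2°) = (39.3, 8.88). A1 meets VJ tangentially, so NV is at right angles to VJ, so VJ runs along (−sin -2°, cos -2°); with |VJ| = 10.1, J = (39.6, 19.0). Then |BJ| = |J − B| = 44.0.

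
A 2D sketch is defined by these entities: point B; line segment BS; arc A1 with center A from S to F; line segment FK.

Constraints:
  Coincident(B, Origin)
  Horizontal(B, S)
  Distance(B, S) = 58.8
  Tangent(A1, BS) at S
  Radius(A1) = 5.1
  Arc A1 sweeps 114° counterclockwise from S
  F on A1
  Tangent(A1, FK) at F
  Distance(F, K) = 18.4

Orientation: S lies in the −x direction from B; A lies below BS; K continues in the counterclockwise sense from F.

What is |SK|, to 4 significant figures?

24.15

B is at the origin; BS is horizontal with |BS| = 58.8 and S on the −x side, so S = (-58.80, 0.000). A1 meets BS tangentially, so AS is at right angles to BS, so A = S + (0, -5.1) = (-58.80, -5.100). On A1, S sits at bearing 90° from A; a 114° counterclockwise sweep puts F at bearing 204°, so F = A + 5.1·(cos 204°, sin 204°) = (-63.46, -7.174). The tangent condition forces AF to be normal to FK, so FK runs along (−sin 204°, cos 204°); with |FK| = 18.4, K = (-55.98, -23.98). Then |SK| = |K − S| = 24.15.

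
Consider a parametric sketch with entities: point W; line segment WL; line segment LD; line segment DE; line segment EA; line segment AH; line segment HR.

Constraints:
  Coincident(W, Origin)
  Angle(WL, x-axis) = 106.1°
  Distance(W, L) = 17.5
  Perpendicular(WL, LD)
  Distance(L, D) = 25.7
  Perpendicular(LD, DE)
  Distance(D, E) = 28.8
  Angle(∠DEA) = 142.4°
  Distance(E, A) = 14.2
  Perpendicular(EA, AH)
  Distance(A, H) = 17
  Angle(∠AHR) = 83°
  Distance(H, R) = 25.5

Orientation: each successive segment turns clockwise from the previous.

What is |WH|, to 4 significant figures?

12.69

W is at the origin; WL runs at 106.1° with length 17.5, so L = (-4.853, 16.81). The perpendicularity gives LD at right angles to WL, so LD runs at 16.10°; with |LD| = 25.7, D = (19.84, 23.94). The perpendicularity gives DE at right angles to LD, so DE runs at -73.90°; with |DE| = 28.8, E = (27.83, -3.730). ∠DEA = 142.4° gives EA at -111.5° from the x-axis; with |EA| = 14.2, A = (22.62, -16.94). EA is perpendicular to AH, so AH runs at 158.5°; with |AH| = 17.0, H = (6.804, -10.71). Then |WH| = |H − W| = 12.69.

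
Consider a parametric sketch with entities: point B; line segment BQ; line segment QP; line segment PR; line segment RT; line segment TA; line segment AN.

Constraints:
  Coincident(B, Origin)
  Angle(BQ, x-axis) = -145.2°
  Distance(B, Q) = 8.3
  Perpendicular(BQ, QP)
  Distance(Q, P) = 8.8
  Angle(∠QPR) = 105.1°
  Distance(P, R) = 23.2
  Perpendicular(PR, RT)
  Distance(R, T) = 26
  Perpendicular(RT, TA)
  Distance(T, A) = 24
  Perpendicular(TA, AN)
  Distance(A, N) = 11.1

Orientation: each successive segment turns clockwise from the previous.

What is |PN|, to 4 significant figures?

14.92

B is at the origin; BQ runs at -145.2° with length 8.3, so Q = (-6.816, -4.737). BQ is perpendicular to QP, so QP runs at 124.8°; with |QP| = 8.8, P = (-11.84, 2.489). ∠QPR = 105.1° gives PR at 49.90° from the x-axis; with |PR| = 23.2, R = (3.106, 20.24). The perpendicularity gives RT at right angles to PR, so RT runs at -40.10°; with |RT| = 26.0, T = (22.99, 3.488). RT ⟂ TA, so TA runs at -130.1°; with |TA| = 24.0, A = (7.535, -14.87). TA ⟂ AN, so AN runs at 139.9°; with |AN| = 11.1, N = (-0.9558, -7.720). Then |PN| = |N − P| = 14.92.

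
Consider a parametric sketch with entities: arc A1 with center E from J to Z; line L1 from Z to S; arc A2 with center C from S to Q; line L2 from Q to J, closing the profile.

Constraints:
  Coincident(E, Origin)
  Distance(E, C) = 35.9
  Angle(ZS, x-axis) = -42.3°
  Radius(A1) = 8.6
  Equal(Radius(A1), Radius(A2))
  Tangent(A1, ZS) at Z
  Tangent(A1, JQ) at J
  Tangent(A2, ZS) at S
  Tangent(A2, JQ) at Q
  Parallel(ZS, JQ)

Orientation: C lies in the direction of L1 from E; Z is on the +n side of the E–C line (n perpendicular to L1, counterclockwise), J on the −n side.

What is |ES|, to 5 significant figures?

36.916

The slot axis is L1's direction at -42.3°, so u = (cos -42.3°, sin -42.3°) = (0.73963, -0.67301) and n = (−sin -42.3°, cos -42.3°) = (0.67301, 0.73963). E is at the origin and C lies 35.9 along u from E, so C = 35.9·u = (26.553, -24.161). Tangency of A1 to both parallel lines with radius 8.6 puts Z and J at E ± 8.6·n: Z = (5.7879, 6.3608), J = (-5.7879, -6.3608). Equal radii place S and Q the same way about C: S = C + 8.6·n = (32.341, -17.800), Q = C − 8.6·n = (20.765, -30.522). Then |ES| = |S − E| = 36.916.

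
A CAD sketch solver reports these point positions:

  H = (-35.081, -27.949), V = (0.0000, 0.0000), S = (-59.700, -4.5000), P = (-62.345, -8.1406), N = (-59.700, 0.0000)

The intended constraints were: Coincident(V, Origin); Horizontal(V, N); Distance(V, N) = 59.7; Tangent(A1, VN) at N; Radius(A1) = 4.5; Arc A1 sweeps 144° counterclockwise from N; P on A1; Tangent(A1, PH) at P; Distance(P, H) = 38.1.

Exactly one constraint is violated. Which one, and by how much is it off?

Distance(P, H) = 38.1 — off by 4.40.

V = (0.00, 0.00) ✓; V.y = 0.00, N.y = 0.00 ✓; |VN| = 59.70 ✓; ∠(SN, NV) = 90.00° ✓; |SN| = 4.500 ✓; bearing(S→P) − bearing(S→N) = 144.0° ✓; |SP| = 4.500 ✓; ∠(SP, PH) = 90.00° ✓; |PH| = 33.70 ✗.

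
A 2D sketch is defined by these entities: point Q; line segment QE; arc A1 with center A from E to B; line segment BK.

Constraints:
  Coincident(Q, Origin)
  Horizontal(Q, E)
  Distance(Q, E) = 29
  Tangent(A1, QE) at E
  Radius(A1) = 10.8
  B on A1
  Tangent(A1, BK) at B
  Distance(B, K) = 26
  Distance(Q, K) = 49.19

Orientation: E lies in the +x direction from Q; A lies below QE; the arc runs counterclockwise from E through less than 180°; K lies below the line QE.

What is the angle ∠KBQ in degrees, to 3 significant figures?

153°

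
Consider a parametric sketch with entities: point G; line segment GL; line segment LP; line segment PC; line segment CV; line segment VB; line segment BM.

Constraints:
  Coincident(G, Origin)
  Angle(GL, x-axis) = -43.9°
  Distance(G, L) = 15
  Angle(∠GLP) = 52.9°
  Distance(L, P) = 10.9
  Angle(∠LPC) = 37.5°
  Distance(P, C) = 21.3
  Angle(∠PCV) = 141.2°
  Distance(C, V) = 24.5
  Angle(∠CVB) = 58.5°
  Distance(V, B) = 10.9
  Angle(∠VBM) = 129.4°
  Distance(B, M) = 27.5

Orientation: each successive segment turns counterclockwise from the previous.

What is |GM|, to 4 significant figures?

13.45

G is at the origin; GL runs at -43.9° with length 15.0, so L = (10.81, -10.40). ∠GLP = 52.9° gives LP at 83.20° from the x-axis; with |LP| = 10.9, P = (12.10, 0.4223). ∠LPC = 37.5° gives PC at -134.3° from the x-axis; with |PC| = 21.3, C = (-2.777, -14.82). ∠PCV = 141.2° gives CV at -95.50° from the x-axis; with |CV| = 24.5, V = (-5.126, -39.21). ∠CVB = 58.5° gives VB at 26.00° from the x-axis; with |VB| = 10.9, B = (4.671, -34.43). ∠VBM = 129.4° gives BM at 76.60° from the x-axis; with |BM| = 27.5, M = (11.04, -7.680). Then |GM| = |M − G| = 13.45.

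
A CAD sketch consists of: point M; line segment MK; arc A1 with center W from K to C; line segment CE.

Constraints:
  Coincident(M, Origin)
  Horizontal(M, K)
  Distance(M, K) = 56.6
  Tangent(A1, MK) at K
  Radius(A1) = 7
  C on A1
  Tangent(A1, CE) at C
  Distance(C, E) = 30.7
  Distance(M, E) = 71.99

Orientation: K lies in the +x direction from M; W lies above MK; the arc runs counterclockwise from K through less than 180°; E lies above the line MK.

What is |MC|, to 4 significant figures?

64.03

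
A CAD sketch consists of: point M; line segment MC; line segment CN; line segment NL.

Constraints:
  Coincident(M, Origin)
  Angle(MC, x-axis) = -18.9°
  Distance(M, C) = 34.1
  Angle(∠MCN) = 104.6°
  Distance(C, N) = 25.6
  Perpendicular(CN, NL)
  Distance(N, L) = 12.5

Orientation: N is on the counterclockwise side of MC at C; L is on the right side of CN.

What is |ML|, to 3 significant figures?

56.9

M is at the origin; MC runs at -18.9° with length 34.1, so C = 34.1·(cos -18.9°, sin -18.9°) = (32.3, -11.0). ∠MCN = 104.6°, so CN runs at -18.9° + (180° − 104.6°) = 56.5° from the x-axis; with |CN| = 25.6, N = C + 25.6·(cos 56.5°, sin 56.5°) = (46.4, 10.3). CN ⟂ NL; with |NL| = 12.5 on the right of CN, L = N + 12.5·(0.834, -0.552) = (56.8, 3.40). Then |ML| = |L − M| = 56.9.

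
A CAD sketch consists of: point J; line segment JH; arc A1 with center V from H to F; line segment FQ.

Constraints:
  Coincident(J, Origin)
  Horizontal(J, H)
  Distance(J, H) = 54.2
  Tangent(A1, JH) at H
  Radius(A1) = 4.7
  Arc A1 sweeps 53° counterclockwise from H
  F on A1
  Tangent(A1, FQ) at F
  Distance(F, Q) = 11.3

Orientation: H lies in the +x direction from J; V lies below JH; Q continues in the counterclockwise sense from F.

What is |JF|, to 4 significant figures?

50.48

J is at the origin; JH is horizontal with |JH| = 54.2 and H on the +x side, so H = (54.20, 0.000). The tangent condition forces VH to be normal to JH, so V = H + (0, -4.7) = (54.20, -4.700). On A1, H sits at bearing 90° from V; a 53° counterclockwise sweep puts F at bearing 143°, so F = V + 4.7·(cos 143°, sin 143°) = (50.45, -1.871). Then |JF| = |F − J| = 50.48.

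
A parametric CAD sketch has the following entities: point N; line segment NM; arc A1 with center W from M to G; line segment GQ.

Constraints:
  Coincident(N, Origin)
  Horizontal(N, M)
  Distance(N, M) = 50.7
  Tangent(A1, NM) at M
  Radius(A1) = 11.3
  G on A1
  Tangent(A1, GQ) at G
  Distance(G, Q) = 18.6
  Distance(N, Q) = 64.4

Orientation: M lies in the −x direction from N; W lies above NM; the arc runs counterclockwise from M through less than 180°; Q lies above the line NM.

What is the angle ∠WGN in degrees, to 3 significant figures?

111°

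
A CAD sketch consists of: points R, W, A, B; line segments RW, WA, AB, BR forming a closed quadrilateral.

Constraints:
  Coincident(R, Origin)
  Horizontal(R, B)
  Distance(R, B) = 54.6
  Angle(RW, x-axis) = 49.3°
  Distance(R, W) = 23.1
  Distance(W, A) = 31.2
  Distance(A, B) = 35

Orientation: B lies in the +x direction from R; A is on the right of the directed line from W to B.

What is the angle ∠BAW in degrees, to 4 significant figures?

81.35°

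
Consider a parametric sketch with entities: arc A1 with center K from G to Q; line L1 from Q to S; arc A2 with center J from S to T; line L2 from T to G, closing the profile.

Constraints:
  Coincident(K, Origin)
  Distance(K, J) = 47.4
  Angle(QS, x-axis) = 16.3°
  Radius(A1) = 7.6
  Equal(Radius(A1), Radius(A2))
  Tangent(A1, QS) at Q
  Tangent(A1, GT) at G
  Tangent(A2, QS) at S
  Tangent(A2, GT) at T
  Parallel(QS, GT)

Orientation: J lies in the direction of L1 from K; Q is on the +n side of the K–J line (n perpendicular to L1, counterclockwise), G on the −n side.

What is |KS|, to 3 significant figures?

48.0

The slot axis is L1's direction at 16.3°, so u = (cos 16.3°, sin 16.3°) = (0.960, 0.281) and n = (−sin 16.3°, cos 16.3°) = (-0.281, 0.960). K is at the origin and J lies 47.4 along u from K, so J = 47.4·u = (45.5, 13.3). Tangency of A1 to both parallel lines with radius 7.6 puts Q and G at K ± 7.6·n: Q = (-2.13, 7.29), G = (2.13, -7.29). Equal radii place S and T the same way about J: S = J + 7.6·n = (43.4, 20.6), T = J − 7.6·n = (47.6, 6.01). Then |KS| = |S − K| = 48.0.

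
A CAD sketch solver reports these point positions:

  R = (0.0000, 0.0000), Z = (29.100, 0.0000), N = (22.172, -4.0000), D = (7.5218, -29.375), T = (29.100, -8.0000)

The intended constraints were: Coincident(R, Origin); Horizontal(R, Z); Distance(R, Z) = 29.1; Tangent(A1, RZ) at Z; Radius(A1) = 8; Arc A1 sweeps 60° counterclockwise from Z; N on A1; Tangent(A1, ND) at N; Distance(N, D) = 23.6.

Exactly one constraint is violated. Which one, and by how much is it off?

Distance(N, D) = 23.6 — off by 5.70.

R = (0.00, 0.00) ✓; R.y = 0.00, Z.y = 0.00 ✓; |RZ| = 29.10 ✓; ∠(TZ, ZR) = 90.00° ✓; |TZ| = 8.000 ✓; bearing(T→N) − bearing(T→Z) = 60.00° ✓; |TN| = 8.000 ✓; ∠(TN, ND) = 90.00° ✓; |ND| = 29.30 ✗.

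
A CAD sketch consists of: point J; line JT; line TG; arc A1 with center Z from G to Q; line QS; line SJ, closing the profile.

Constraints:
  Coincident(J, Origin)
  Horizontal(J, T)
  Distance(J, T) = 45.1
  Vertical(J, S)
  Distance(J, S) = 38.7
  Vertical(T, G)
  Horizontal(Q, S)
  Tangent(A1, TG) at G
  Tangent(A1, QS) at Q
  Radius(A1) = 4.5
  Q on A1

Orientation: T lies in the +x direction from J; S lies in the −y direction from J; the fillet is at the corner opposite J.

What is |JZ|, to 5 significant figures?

53.085

J is at the origin; JT is horizontal with |JT| = 45.1 and T on the +x side, so T = (45.100, 0.0000). J and S share the same x with |JS| = 38.7 and S on the −y side, so S = (0.0000, -38.700). The virtual corner opposite J is at (45.100, -38.700). A1 meets TG tangentially, so ZG is at right angles to TG and A1 meets QS tangentially, so ZQ is at right angles to QS, with radius 4.5, so the center Z sits 4.5 in from both sides at Z = (40.600, -34.200). Then |JZ| = |Z − J| = 53.085.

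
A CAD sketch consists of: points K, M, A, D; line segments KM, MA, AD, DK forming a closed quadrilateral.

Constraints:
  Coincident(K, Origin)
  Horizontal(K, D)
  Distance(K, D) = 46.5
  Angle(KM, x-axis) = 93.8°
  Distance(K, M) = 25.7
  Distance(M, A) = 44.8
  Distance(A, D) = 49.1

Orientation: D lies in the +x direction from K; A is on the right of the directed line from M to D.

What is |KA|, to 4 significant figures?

19.10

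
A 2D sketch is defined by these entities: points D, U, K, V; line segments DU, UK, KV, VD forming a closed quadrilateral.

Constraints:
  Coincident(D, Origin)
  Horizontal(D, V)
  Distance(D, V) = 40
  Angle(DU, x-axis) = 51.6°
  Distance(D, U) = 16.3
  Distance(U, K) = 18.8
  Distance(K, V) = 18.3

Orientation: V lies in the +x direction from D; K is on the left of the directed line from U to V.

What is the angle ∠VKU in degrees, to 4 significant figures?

122.3°

D is at the origin; DV is horizontal with |DV| = 40.0 and V in +x, so V = (40.0, 0). DU runs at 51.6° with |DU| = 16.3, so U = (10.12, 12.77). K is determined by |UK| = 18.8 and |KV| = 18.3 together: it lies at the intersection of circle(U, 18.8) and circle(V, 18.3). With |UV| = 32.49, the foot of the radical line on UV is 16.53 from U and the perpendicular offset is √(18.8² − 16.53²) = 8.953. Taking the left-of-UV solution: K = (28.84, 14.51).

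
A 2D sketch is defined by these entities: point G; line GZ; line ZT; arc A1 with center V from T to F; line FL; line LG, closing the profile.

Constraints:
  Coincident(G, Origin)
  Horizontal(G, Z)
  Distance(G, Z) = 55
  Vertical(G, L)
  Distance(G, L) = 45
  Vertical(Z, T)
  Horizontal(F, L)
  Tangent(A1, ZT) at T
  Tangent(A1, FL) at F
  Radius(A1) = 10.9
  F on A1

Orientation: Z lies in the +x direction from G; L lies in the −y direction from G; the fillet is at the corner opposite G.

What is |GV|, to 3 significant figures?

55.7

G is at the origin; GZ is horizontal with |GZ| = 55.0 and Z on the +x side, so Z = (55.0, 0.00). GL is vertical with |GL| = 45.0 and L on the −y side, so L = (0.00, -45.0). The virtual corner opposite G is at (55.0, -45.0). The tangent condition forces VT to be normal to ZT and tangency of A1 to FL means the radius VF is perpendicular to FL, with radius 10.9, so the center V sits 10.9 in from both sides at V = (44.1, -34.1). Then |GV| = |V − G| = 55.7.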